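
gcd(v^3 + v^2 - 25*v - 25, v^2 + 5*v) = v + 5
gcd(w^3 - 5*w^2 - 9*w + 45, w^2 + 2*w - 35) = w - 5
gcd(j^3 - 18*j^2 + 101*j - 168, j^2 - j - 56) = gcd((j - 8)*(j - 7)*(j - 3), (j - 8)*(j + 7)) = j - 8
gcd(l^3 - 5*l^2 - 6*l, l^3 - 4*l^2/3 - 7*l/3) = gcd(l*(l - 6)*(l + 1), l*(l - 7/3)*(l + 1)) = l^2 + l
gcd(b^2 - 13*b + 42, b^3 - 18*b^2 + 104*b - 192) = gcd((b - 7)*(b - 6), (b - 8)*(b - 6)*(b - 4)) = b - 6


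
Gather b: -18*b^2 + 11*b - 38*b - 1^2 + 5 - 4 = -18*b^2 - 27*b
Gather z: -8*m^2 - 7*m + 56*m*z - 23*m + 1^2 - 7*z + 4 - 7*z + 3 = -8*m^2 - 30*m + z*(56*m - 14) + 8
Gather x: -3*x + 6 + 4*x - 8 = x - 2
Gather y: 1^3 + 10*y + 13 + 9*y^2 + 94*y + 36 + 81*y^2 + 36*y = 90*y^2 + 140*y + 50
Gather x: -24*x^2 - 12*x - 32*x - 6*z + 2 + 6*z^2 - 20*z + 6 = -24*x^2 - 44*x + 6*z^2 - 26*z + 8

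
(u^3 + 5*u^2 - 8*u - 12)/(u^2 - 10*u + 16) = (u^2 + 7*u + 6)/(u - 8)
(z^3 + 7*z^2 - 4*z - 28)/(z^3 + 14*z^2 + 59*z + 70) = (z - 2)/(z + 5)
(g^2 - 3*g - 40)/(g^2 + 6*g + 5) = (g - 8)/(g + 1)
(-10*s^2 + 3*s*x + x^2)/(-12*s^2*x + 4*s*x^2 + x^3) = (5*s + x)/(x*(6*s + x))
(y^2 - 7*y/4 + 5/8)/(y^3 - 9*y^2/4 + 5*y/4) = (y - 1/2)/(y*(y - 1))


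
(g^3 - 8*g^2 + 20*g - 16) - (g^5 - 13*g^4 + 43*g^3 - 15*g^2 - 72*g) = -g^5 + 13*g^4 - 42*g^3 + 7*g^2 + 92*g - 16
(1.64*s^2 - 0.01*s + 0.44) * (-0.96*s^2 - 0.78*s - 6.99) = -1.5744*s^4 - 1.2696*s^3 - 11.8782*s^2 - 0.2733*s - 3.0756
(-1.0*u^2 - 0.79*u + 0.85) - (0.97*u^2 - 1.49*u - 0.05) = -1.97*u^2 + 0.7*u + 0.9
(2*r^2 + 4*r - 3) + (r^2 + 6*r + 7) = 3*r^2 + 10*r + 4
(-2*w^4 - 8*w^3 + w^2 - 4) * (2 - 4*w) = 8*w^5 + 28*w^4 - 20*w^3 + 2*w^2 + 16*w - 8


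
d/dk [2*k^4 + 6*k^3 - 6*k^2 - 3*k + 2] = 8*k^3 + 18*k^2 - 12*k - 3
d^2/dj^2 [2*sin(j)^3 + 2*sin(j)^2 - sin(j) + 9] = -sin(j)/2 + 9*sin(3*j)/2 + 4*cos(2*j)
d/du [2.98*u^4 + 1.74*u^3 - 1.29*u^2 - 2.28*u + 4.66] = 11.92*u^3 + 5.22*u^2 - 2.58*u - 2.28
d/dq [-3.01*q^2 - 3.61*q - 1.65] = -6.02*q - 3.61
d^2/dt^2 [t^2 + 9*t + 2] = 2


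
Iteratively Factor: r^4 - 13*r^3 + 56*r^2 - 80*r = (r)*(r^3 - 13*r^2 + 56*r - 80) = r*(r - 4)*(r^2 - 9*r + 20) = r*(r - 4)^2*(r - 5)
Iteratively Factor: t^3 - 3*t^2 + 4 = (t - 2)*(t^2 - t - 2) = (t - 2)*(t + 1)*(t - 2)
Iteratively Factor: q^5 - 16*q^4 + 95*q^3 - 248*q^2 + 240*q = (q - 4)*(q^4 - 12*q^3 + 47*q^2 - 60*q) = (q - 4)*(q - 3)*(q^3 - 9*q^2 + 20*q) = q*(q - 4)*(q - 3)*(q^2 - 9*q + 20) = q*(q - 4)^2*(q - 3)*(q - 5)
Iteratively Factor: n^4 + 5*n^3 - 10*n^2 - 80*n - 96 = (n + 3)*(n^3 + 2*n^2 - 16*n - 32) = (n + 3)*(n + 4)*(n^2 - 2*n - 8) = (n - 4)*(n + 3)*(n + 4)*(n + 2)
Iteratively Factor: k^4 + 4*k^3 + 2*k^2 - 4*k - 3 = (k + 1)*(k^3 + 3*k^2 - k - 3) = (k + 1)^2*(k^2 + 2*k - 3) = (k - 1)*(k + 1)^2*(k + 3)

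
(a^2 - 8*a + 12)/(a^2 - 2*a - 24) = (a - 2)/(a + 4)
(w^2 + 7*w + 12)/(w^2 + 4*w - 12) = (w^2 + 7*w + 12)/(w^2 + 4*w - 12)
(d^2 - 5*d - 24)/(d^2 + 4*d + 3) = (d - 8)/(d + 1)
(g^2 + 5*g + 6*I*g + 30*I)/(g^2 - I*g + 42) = (g + 5)/(g - 7*I)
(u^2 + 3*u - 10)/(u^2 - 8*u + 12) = (u + 5)/(u - 6)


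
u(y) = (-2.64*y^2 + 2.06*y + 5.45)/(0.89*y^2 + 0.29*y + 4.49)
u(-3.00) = -2.11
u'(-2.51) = 0.86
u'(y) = (2.06 - 5.28*y)/(0.89*y^2 + 0.29*y + 4.49) + (-1.78*y - 0.29)*(-2.64*y^2 + 2.06*y + 5.45)/(0.89*y^2 + 0.29*y + 4.49)^2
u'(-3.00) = 0.62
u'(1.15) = -0.95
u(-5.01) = -2.80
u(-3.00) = -2.11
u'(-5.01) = 0.17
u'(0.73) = -0.68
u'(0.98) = -0.87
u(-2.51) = -1.75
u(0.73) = 1.07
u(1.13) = 0.74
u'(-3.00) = 0.62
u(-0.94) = 0.24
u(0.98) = 0.88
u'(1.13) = -0.94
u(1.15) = 0.72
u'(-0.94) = 1.47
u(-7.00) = -3.00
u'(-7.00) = 0.05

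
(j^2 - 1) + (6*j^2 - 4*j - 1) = 7*j^2 - 4*j - 2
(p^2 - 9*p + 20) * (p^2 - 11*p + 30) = p^4 - 20*p^3 + 149*p^2 - 490*p + 600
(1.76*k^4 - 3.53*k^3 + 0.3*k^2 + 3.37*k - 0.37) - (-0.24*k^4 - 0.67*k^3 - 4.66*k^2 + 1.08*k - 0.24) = 2.0*k^4 - 2.86*k^3 + 4.96*k^2 + 2.29*k - 0.13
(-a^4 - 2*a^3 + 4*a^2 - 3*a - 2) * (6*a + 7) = -6*a^5 - 19*a^4 + 10*a^3 + 10*a^2 - 33*a - 14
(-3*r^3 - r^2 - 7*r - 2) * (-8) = 24*r^3 + 8*r^2 + 56*r + 16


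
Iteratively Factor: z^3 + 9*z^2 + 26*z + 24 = (z + 3)*(z^2 + 6*z + 8) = (z + 3)*(z + 4)*(z + 2)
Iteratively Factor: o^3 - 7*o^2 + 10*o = (o)*(o^2 - 7*o + 10) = o*(o - 5)*(o - 2)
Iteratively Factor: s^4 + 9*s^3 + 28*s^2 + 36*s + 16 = (s + 1)*(s^3 + 8*s^2 + 20*s + 16) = (s + 1)*(s + 2)*(s^2 + 6*s + 8) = (s + 1)*(s + 2)*(s + 4)*(s + 2)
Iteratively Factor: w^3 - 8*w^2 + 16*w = (w - 4)*(w^2 - 4*w) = w*(w - 4)*(w - 4)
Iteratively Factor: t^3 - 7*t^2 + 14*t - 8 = (t - 4)*(t^2 - 3*t + 2) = (t - 4)*(t - 2)*(t - 1)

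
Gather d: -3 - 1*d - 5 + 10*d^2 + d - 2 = 10*d^2 - 10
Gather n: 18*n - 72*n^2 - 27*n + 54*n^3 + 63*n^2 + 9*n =54*n^3 - 9*n^2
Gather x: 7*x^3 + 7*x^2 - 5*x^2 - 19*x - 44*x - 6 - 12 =7*x^3 + 2*x^2 - 63*x - 18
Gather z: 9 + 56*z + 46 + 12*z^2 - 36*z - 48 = 12*z^2 + 20*z + 7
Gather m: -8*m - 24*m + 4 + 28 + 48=80 - 32*m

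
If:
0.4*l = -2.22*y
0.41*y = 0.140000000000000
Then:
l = -1.90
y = 0.34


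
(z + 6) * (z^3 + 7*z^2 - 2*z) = z^4 + 13*z^3 + 40*z^2 - 12*z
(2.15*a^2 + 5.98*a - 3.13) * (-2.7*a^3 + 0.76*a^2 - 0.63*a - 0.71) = -5.805*a^5 - 14.512*a^4 + 11.6413*a^3 - 7.6727*a^2 - 2.2739*a + 2.2223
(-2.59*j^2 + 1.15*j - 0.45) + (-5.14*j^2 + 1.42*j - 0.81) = -7.73*j^2 + 2.57*j - 1.26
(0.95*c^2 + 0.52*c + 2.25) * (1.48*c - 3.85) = 1.406*c^3 - 2.8879*c^2 + 1.328*c - 8.6625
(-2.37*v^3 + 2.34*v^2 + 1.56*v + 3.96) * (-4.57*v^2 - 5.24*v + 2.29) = 10.8309*v^5 + 1.725*v^4 - 24.8181*v^3 - 20.913*v^2 - 17.178*v + 9.0684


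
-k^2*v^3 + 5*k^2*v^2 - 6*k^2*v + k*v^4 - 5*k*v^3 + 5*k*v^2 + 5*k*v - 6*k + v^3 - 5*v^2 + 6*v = (-k + v)*(v - 3)*(v - 2)*(k*v + 1)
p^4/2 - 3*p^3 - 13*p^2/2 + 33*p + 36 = (p/2 + 1/2)*(p - 6)*(p - 4)*(p + 3)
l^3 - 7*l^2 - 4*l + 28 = (l - 7)*(l - 2)*(l + 2)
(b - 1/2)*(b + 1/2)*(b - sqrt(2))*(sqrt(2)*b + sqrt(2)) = sqrt(2)*b^4 - 2*b^3 + sqrt(2)*b^3 - 2*b^2 - sqrt(2)*b^2/4 - sqrt(2)*b/4 + b/2 + 1/2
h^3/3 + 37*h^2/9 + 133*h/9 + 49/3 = (h/3 + 1)*(h + 7/3)*(h + 7)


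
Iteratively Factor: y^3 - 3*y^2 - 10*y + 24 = (y - 4)*(y^2 + y - 6) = (y - 4)*(y - 2)*(y + 3)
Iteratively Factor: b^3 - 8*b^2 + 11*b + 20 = (b - 5)*(b^2 - 3*b - 4) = (b - 5)*(b - 4)*(b + 1)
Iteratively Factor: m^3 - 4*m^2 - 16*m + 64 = (m - 4)*(m^2 - 16) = (m - 4)*(m + 4)*(m - 4)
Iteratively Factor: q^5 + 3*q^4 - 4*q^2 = (q)*(q^4 + 3*q^3 - 4*q) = q*(q - 1)*(q^3 + 4*q^2 + 4*q) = q*(q - 1)*(q + 2)*(q^2 + 2*q) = q^2*(q - 1)*(q + 2)*(q + 2)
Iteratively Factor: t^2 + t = (t)*(t + 1)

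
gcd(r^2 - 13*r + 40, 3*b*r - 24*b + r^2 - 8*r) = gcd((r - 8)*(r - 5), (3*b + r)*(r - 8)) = r - 8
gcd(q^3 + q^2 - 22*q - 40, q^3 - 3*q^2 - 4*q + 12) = q + 2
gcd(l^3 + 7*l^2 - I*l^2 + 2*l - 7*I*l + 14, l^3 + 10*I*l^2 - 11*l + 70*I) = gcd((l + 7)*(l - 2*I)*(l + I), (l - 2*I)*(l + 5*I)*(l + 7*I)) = l - 2*I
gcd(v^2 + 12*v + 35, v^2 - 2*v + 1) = 1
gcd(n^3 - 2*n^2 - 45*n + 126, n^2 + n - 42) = n^2 + n - 42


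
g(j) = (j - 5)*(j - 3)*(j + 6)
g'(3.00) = -18.00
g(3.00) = 0.00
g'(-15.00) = 702.00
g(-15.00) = -3240.00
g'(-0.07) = -32.71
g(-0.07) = 92.30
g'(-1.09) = -25.08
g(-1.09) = 122.30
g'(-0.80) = -27.88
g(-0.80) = 114.61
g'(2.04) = -28.68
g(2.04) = 22.85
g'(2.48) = -24.47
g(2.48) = 11.11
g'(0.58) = -34.31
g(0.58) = 70.38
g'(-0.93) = -26.69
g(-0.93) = 118.16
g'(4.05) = 0.01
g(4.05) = -10.02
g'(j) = (j - 5)*(j - 3) + (j - 5)*(j + 6) + (j - 3)*(j + 6)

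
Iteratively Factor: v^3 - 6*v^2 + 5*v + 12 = (v - 4)*(v^2 - 2*v - 3) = (v - 4)*(v + 1)*(v - 3)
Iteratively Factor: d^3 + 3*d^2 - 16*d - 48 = (d + 4)*(d^2 - d - 12) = (d - 4)*(d + 4)*(d + 3)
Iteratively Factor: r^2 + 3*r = (r + 3)*(r)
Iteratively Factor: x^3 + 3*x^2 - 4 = (x + 2)*(x^2 + x - 2) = (x - 1)*(x + 2)*(x + 2)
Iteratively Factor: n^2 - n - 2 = (n + 1)*(n - 2)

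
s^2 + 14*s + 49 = (s + 7)^2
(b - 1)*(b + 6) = b^2 + 5*b - 6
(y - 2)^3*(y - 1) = y^4 - 7*y^3 + 18*y^2 - 20*y + 8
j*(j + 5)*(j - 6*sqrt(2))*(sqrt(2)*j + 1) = sqrt(2)*j^4 - 11*j^3 + 5*sqrt(2)*j^3 - 55*j^2 - 6*sqrt(2)*j^2 - 30*sqrt(2)*j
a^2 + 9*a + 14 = (a + 2)*(a + 7)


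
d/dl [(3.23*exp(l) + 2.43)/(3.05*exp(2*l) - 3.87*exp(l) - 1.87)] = (-9.8515*exp(2*l) - 14.823*exp(l) + 3.364)*exp(l)/(9.3025*exp(4*l) - 23.607*exp(3*l) + 3.5699*exp(2*l) + 14.4738*exp(l) + 3.4969)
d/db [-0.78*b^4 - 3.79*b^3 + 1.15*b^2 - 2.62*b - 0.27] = -3.12*b^3 - 11.37*b^2 + 2.3*b - 2.62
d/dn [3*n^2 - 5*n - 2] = 6*n - 5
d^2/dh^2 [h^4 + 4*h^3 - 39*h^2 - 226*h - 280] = 12*h^2 + 24*h - 78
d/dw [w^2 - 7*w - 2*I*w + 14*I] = 2*w - 7 - 2*I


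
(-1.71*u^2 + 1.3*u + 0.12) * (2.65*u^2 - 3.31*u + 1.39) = -4.5315*u^4 + 9.1051*u^3 - 6.3619*u^2 + 1.4098*u + 0.1668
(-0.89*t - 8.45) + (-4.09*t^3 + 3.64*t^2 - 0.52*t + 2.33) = -4.09*t^3 + 3.64*t^2 - 1.41*t - 6.12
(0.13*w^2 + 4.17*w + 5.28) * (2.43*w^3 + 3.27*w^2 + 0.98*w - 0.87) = 0.3159*w^5 + 10.5582*w^4 + 26.5937*w^3 + 21.2391*w^2 + 1.5465*w - 4.5936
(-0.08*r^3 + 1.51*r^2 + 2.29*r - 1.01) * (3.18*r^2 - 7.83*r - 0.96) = -0.2544*r^5 + 5.4282*r^4 - 4.4643*r^3 - 22.5921*r^2 + 5.7099*r + 0.9696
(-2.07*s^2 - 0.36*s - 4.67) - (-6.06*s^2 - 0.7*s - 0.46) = 3.99*s^2 + 0.34*s - 4.21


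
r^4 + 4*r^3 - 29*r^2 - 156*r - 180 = (r - 6)*(r + 2)*(r + 3)*(r + 5)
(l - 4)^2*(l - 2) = l^3 - 10*l^2 + 32*l - 32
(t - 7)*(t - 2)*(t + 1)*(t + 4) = t^4 - 4*t^3 - 27*t^2 + 34*t + 56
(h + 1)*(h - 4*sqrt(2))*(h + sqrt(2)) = h^3 - 3*sqrt(2)*h^2 + h^2 - 8*h - 3*sqrt(2)*h - 8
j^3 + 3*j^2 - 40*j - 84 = (j - 6)*(j + 2)*(j + 7)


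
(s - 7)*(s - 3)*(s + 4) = s^3 - 6*s^2 - 19*s + 84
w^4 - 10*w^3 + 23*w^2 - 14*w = w*(w - 7)*(w - 2)*(w - 1)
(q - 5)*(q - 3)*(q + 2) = q^3 - 6*q^2 - q + 30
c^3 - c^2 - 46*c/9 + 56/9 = (c - 2)*(c - 4/3)*(c + 7/3)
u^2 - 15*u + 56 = (u - 8)*(u - 7)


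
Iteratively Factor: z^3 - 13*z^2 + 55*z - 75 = (z - 5)*(z^2 - 8*z + 15) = (z - 5)^2*(z - 3)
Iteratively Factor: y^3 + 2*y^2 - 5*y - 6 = (y - 2)*(y^2 + 4*y + 3) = (y - 2)*(y + 3)*(y + 1)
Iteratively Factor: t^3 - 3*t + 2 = (t - 1)*(t^2 + t - 2) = (t - 1)*(t + 2)*(t - 1)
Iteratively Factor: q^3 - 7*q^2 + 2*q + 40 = (q + 2)*(q^2 - 9*q + 20) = (q - 5)*(q + 2)*(q - 4)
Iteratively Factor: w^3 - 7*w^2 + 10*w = (w - 5)*(w^2 - 2*w) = (w - 5)*(w - 2)*(w)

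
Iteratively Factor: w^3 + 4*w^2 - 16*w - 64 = (w + 4)*(w^2 - 16) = (w - 4)*(w + 4)*(w + 4)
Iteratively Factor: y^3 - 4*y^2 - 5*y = (y)*(y^2 - 4*y - 5) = y*(y - 5)*(y + 1)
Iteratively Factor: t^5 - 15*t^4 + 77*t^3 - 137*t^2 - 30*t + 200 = (t - 2)*(t^4 - 13*t^3 + 51*t^2 - 35*t - 100) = (t - 5)*(t - 2)*(t^3 - 8*t^2 + 11*t + 20) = (t - 5)*(t - 4)*(t - 2)*(t^2 - 4*t - 5) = (t - 5)*(t - 4)*(t - 2)*(t + 1)*(t - 5)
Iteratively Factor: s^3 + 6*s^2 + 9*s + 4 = (s + 4)*(s^2 + 2*s + 1) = (s + 1)*(s + 4)*(s + 1)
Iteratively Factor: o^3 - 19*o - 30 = (o + 2)*(o^2 - 2*o - 15) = (o + 2)*(o + 3)*(o - 5)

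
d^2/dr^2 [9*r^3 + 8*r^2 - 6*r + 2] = 54*r + 16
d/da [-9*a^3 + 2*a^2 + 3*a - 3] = -27*a^2 + 4*a + 3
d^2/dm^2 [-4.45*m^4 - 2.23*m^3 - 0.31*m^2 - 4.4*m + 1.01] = -53.4*m^2 - 13.38*m - 0.62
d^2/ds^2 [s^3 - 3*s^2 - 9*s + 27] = 6*s - 6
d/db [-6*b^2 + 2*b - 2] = 2 - 12*b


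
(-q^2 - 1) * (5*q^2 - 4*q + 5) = -5*q^4 + 4*q^3 - 10*q^2 + 4*q - 5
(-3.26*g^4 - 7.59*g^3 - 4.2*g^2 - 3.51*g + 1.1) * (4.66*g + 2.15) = -15.1916*g^5 - 42.3784*g^4 - 35.8905*g^3 - 25.3866*g^2 - 2.4205*g + 2.365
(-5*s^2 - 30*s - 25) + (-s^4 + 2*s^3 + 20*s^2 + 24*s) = -s^4 + 2*s^3 + 15*s^2 - 6*s - 25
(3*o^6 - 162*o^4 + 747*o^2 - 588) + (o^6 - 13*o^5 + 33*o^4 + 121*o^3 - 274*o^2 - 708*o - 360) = 4*o^6 - 13*o^5 - 129*o^4 + 121*o^3 + 473*o^2 - 708*o - 948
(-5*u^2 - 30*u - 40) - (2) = -5*u^2 - 30*u - 42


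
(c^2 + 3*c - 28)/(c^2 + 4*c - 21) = (c - 4)/(c - 3)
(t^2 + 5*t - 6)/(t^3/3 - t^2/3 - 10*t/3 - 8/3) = 3*(-t^2 - 5*t + 6)/(-t^3 + t^2 + 10*t + 8)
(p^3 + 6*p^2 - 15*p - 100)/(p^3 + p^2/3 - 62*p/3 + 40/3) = 3*(p + 5)/(3*p - 2)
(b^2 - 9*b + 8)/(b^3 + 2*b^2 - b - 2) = (b - 8)/(b^2 + 3*b + 2)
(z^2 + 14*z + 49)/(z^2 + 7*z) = (z + 7)/z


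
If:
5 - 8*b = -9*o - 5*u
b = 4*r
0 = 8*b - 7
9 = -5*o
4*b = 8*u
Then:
No Solution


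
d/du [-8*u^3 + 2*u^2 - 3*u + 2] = -24*u^2 + 4*u - 3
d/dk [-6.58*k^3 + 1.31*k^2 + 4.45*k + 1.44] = -19.74*k^2 + 2.62*k + 4.45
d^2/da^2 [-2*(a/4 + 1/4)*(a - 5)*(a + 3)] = 1 - 3*a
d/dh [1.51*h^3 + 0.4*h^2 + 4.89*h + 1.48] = 4.53*h^2 + 0.8*h + 4.89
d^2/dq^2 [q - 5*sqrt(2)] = 0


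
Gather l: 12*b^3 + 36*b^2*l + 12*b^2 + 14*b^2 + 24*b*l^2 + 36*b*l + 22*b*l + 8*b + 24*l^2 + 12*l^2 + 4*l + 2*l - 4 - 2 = 12*b^3 + 26*b^2 + 8*b + l^2*(24*b + 36) + l*(36*b^2 + 58*b + 6) - 6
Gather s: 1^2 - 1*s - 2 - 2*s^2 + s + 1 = -2*s^2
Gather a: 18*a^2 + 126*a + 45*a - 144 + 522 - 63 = 18*a^2 + 171*a + 315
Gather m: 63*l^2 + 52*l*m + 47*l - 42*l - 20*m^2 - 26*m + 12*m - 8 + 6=63*l^2 + 5*l - 20*m^2 + m*(52*l - 14) - 2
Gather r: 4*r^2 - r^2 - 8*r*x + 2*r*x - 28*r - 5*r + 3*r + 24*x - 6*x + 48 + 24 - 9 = 3*r^2 + r*(-6*x - 30) + 18*x + 63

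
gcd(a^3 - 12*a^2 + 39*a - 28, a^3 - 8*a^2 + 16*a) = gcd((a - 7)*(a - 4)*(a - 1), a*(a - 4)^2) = a - 4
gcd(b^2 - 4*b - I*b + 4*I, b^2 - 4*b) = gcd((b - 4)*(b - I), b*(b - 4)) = b - 4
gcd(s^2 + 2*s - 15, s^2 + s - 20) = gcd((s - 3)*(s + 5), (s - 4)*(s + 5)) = s + 5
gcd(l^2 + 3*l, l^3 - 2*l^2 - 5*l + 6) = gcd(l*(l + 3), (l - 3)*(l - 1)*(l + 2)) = 1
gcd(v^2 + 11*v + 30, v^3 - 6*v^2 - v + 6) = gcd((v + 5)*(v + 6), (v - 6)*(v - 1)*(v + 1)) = 1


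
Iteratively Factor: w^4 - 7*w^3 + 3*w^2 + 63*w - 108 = (w - 3)*(w^3 - 4*w^2 - 9*w + 36) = (w - 3)^2*(w^2 - w - 12) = (w - 4)*(w - 3)^2*(w + 3)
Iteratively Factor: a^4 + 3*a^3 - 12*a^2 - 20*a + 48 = (a - 2)*(a^3 + 5*a^2 - 2*a - 24) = (a - 2)*(a + 3)*(a^2 + 2*a - 8) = (a - 2)*(a + 3)*(a + 4)*(a - 2)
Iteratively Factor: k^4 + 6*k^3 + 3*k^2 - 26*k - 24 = (k + 4)*(k^3 + 2*k^2 - 5*k - 6) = (k + 3)*(k + 4)*(k^2 - k - 2) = (k - 2)*(k + 3)*(k + 4)*(k + 1)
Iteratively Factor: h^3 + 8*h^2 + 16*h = (h + 4)*(h^2 + 4*h) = (h + 4)^2*(h)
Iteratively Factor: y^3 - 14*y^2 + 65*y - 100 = (y - 5)*(y^2 - 9*y + 20) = (y - 5)^2*(y - 4)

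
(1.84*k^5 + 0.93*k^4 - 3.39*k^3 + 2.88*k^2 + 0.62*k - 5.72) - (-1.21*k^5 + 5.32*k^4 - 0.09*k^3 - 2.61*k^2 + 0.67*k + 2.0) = 3.05*k^5 - 4.39*k^4 - 3.3*k^3 + 5.49*k^2 - 0.05*k - 7.72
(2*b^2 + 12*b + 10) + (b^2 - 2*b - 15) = 3*b^2 + 10*b - 5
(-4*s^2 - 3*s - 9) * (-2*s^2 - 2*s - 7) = 8*s^4 + 14*s^3 + 52*s^2 + 39*s + 63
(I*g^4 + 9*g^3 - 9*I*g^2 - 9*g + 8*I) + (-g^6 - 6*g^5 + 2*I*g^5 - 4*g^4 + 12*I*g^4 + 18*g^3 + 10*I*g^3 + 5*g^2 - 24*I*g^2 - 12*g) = -g^6 - 6*g^5 + 2*I*g^5 - 4*g^4 + 13*I*g^4 + 27*g^3 + 10*I*g^3 + 5*g^2 - 33*I*g^2 - 21*g + 8*I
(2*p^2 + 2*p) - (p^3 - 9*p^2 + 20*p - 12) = -p^3 + 11*p^2 - 18*p + 12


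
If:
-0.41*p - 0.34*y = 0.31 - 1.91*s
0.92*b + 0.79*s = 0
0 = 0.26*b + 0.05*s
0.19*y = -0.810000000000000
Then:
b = 0.00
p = 2.78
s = 0.00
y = -4.26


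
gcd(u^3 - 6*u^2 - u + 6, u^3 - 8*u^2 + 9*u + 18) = u^2 - 5*u - 6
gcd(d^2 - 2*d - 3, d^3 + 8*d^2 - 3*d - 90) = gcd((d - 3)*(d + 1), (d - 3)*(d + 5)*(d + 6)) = d - 3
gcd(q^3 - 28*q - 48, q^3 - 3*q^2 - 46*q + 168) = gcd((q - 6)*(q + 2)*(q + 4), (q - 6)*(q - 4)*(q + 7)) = q - 6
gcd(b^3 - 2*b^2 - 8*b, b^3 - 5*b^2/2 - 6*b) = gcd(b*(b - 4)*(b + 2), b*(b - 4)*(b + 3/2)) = b^2 - 4*b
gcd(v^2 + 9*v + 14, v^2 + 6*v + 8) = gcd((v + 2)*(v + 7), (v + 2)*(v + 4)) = v + 2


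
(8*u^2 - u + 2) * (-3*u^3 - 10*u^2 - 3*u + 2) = -24*u^5 - 77*u^4 - 20*u^3 - u^2 - 8*u + 4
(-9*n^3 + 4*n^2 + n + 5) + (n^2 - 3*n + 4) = -9*n^3 + 5*n^2 - 2*n + 9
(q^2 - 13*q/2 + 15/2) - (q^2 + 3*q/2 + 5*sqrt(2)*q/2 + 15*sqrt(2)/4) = -8*q - 5*sqrt(2)*q/2 - 15*sqrt(2)/4 + 15/2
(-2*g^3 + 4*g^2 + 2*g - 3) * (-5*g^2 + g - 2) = 10*g^5 - 22*g^4 - 2*g^3 + 9*g^2 - 7*g + 6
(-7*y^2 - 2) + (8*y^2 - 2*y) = y^2 - 2*y - 2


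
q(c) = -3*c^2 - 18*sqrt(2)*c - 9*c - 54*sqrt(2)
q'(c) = -6*c - 18*sqrt(2) - 9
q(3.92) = -257.53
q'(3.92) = -57.98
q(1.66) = -141.83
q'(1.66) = -44.42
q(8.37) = -574.93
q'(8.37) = -84.68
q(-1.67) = -27.19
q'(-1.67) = -24.44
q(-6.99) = 17.90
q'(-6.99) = 7.48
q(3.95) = -259.28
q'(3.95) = -58.16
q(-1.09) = -42.37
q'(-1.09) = -27.92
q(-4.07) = 14.17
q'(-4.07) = -10.04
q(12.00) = -921.84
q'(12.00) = -106.46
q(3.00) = -206.74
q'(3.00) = -52.46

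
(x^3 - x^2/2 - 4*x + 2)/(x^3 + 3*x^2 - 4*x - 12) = (x - 1/2)/(x + 3)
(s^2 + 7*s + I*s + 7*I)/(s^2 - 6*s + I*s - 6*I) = (s + 7)/(s - 6)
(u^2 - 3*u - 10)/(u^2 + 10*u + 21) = (u^2 - 3*u - 10)/(u^2 + 10*u + 21)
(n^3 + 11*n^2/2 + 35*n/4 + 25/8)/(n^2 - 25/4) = (4*n^2 + 12*n + 5)/(2*(2*n - 5))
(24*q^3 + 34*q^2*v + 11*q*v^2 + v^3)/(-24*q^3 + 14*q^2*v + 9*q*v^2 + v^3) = (-q - v)/(q - v)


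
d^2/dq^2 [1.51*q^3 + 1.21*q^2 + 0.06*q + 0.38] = 9.06*q + 2.42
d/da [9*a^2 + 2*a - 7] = 18*a + 2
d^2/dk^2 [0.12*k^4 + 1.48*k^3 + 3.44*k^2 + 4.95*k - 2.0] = 1.44*k^2 + 8.88*k + 6.88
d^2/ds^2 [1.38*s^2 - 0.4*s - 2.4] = 2.76000000000000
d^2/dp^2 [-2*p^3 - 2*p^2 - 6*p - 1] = -12*p - 4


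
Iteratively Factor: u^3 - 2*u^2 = (u - 2)*(u^2) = u*(u - 2)*(u)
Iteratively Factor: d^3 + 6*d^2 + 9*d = (d + 3)*(d^2 + 3*d) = d*(d + 3)*(d + 3)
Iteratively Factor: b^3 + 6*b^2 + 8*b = (b)*(b^2 + 6*b + 8) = b*(b + 4)*(b + 2)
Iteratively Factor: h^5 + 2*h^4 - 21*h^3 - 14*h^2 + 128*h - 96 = (h - 1)*(h^4 + 3*h^3 - 18*h^2 - 32*h + 96) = (h - 3)*(h - 1)*(h^3 + 6*h^2 - 32) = (h - 3)*(h - 1)*(h + 4)*(h^2 + 2*h - 8) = (h - 3)*(h - 2)*(h - 1)*(h + 4)*(h + 4)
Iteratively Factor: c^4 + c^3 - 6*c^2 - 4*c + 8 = (c + 2)*(c^3 - c^2 - 4*c + 4) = (c + 2)^2*(c^2 - 3*c + 2) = (c - 2)*(c + 2)^2*(c - 1)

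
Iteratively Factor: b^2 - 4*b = (b)*(b - 4)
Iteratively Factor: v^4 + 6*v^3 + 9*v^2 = (v + 3)*(v^3 + 3*v^2) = v*(v + 3)*(v^2 + 3*v) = v*(v + 3)^2*(v)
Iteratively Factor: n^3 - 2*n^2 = (n - 2)*(n^2) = n*(n - 2)*(n)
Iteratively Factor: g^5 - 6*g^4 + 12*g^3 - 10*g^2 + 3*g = (g - 1)*(g^4 - 5*g^3 + 7*g^2 - 3*g) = (g - 3)*(g - 1)*(g^3 - 2*g^2 + g) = g*(g - 3)*(g - 1)*(g^2 - 2*g + 1) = g*(g - 3)*(g - 1)^2*(g - 1)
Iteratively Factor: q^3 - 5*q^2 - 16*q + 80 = (q - 4)*(q^2 - q - 20) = (q - 4)*(q + 4)*(q - 5)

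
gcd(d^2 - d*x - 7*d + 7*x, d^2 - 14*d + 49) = d - 7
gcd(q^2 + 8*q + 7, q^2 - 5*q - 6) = q + 1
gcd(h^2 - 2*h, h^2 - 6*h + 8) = h - 2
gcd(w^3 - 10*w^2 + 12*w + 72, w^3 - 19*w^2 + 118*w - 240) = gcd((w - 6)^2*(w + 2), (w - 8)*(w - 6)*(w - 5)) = w - 6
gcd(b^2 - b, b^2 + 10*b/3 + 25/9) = 1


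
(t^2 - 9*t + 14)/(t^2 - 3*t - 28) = (t - 2)/(t + 4)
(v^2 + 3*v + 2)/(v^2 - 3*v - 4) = (v + 2)/(v - 4)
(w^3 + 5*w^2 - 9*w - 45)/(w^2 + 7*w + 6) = (w^3 + 5*w^2 - 9*w - 45)/(w^2 + 7*w + 6)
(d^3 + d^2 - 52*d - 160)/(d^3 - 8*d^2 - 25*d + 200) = (d + 4)/(d - 5)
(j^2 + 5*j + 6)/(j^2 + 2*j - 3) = (j + 2)/(j - 1)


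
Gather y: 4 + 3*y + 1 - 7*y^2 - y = -7*y^2 + 2*y + 5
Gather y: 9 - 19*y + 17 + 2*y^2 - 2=2*y^2 - 19*y + 24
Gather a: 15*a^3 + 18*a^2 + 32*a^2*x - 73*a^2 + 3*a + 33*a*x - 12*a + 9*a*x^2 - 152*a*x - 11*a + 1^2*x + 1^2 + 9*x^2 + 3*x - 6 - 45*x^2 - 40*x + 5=15*a^3 + a^2*(32*x - 55) + a*(9*x^2 - 119*x - 20) - 36*x^2 - 36*x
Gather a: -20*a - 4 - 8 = -20*a - 12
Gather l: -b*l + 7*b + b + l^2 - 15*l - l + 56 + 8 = 8*b + l^2 + l*(-b - 16) + 64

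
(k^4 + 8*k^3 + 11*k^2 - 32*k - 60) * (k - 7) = k^5 + k^4 - 45*k^3 - 109*k^2 + 164*k + 420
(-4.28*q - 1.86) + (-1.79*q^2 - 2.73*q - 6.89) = -1.79*q^2 - 7.01*q - 8.75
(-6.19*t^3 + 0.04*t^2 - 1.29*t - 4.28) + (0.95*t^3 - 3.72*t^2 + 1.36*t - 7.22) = -5.24*t^3 - 3.68*t^2 + 0.0700000000000001*t - 11.5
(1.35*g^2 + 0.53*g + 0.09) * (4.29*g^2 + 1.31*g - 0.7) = 5.7915*g^4 + 4.0422*g^3 + 0.1354*g^2 - 0.2531*g - 0.063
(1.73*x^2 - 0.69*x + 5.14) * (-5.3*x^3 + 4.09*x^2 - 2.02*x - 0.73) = -9.169*x^5 + 10.7327*x^4 - 33.5587*x^3 + 21.1535*x^2 - 9.8791*x - 3.7522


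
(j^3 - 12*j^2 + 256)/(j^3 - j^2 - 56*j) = (j^2 - 4*j - 32)/(j*(j + 7))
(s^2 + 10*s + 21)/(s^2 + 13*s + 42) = (s + 3)/(s + 6)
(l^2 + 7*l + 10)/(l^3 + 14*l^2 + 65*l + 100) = (l + 2)/(l^2 + 9*l + 20)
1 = 1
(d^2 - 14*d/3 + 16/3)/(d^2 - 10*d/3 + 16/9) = 3*(d - 2)/(3*d - 2)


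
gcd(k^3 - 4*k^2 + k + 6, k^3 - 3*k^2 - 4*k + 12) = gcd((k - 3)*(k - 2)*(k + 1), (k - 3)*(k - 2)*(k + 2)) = k^2 - 5*k + 6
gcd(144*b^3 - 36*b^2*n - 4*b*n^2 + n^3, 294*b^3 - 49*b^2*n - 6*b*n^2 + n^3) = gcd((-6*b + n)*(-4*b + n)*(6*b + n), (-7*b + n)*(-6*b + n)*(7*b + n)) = 6*b - n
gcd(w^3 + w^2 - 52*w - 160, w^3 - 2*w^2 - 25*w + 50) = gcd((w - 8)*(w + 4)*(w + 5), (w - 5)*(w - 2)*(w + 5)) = w + 5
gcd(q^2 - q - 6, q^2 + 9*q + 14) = q + 2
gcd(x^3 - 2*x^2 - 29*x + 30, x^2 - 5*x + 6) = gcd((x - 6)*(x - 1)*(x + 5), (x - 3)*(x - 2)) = 1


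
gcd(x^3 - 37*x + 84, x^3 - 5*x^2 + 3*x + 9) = x - 3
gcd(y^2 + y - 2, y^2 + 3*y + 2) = y + 2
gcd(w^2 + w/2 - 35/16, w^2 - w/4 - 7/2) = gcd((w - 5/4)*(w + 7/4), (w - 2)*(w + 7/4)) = w + 7/4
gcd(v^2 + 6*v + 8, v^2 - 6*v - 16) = v + 2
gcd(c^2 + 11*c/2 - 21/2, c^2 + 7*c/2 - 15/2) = c - 3/2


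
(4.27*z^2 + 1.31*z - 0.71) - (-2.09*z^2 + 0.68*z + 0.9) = 6.36*z^2 + 0.63*z - 1.61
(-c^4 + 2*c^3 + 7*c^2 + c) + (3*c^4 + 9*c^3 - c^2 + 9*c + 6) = 2*c^4 + 11*c^3 + 6*c^2 + 10*c + 6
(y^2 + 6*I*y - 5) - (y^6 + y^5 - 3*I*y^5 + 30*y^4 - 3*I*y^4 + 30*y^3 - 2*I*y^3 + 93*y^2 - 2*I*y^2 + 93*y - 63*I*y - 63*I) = -y^6 - y^5 + 3*I*y^5 - 30*y^4 + 3*I*y^4 - 30*y^3 + 2*I*y^3 - 92*y^2 + 2*I*y^2 - 93*y + 69*I*y - 5 + 63*I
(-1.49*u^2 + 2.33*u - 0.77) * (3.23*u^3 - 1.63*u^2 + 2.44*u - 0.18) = -4.8127*u^5 + 9.9546*u^4 - 9.9206*u^3 + 7.2085*u^2 - 2.2982*u + 0.1386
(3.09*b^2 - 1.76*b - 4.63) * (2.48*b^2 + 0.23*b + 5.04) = 7.6632*b^4 - 3.6541*b^3 + 3.6864*b^2 - 9.9353*b - 23.3352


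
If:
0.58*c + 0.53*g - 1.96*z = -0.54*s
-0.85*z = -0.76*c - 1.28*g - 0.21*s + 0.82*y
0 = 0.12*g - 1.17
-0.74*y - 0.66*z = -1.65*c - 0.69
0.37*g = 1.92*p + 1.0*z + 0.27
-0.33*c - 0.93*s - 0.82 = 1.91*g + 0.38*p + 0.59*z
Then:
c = 6.61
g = 9.75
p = 2.68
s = -23.20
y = 17.27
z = -1.80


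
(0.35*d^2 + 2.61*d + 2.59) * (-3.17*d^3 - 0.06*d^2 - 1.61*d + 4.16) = -1.1095*d^5 - 8.2947*d^4 - 8.9304*d^3 - 2.9015*d^2 + 6.6877*d + 10.7744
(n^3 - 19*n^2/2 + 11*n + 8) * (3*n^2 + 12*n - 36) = 3*n^5 - 33*n^4/2 - 117*n^3 + 498*n^2 - 300*n - 288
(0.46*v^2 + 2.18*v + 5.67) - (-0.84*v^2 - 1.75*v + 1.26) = 1.3*v^2 + 3.93*v + 4.41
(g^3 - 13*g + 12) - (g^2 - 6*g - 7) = g^3 - g^2 - 7*g + 19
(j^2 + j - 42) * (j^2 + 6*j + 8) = j^4 + 7*j^3 - 28*j^2 - 244*j - 336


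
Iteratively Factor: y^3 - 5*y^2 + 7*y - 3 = (y - 3)*(y^2 - 2*y + 1) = (y - 3)*(y - 1)*(y - 1)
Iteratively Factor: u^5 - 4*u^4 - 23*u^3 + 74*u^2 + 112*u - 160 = (u - 4)*(u^4 - 23*u^2 - 18*u + 40) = (u - 4)*(u - 1)*(u^3 + u^2 - 22*u - 40) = (u - 5)*(u - 4)*(u - 1)*(u^2 + 6*u + 8) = (u - 5)*(u - 4)*(u - 1)*(u + 2)*(u + 4)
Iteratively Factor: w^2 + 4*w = (w)*(w + 4)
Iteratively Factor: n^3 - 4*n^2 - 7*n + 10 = (n - 5)*(n^2 + n - 2) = (n - 5)*(n - 1)*(n + 2)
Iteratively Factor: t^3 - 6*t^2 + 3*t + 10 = (t + 1)*(t^2 - 7*t + 10) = (t - 5)*(t + 1)*(t - 2)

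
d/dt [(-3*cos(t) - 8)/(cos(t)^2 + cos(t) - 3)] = (3*sin(t)^2 - 16*cos(t) - 20)*sin(t)/(cos(t)^2 + cos(t) - 3)^2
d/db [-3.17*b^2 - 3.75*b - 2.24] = -6.34*b - 3.75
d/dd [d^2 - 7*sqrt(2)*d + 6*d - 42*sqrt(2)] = 2*d - 7*sqrt(2) + 6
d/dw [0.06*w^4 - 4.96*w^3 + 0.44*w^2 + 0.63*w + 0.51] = 0.24*w^3 - 14.88*w^2 + 0.88*w + 0.63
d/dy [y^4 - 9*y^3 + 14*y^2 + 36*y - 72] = 4*y^3 - 27*y^2 + 28*y + 36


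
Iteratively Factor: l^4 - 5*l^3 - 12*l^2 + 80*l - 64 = (l - 4)*(l^3 - l^2 - 16*l + 16) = (l - 4)*(l + 4)*(l^2 - 5*l + 4) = (l - 4)*(l - 1)*(l + 4)*(l - 4)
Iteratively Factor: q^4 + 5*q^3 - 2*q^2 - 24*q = (q)*(q^3 + 5*q^2 - 2*q - 24) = q*(q - 2)*(q^2 + 7*q + 12) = q*(q - 2)*(q + 4)*(q + 3)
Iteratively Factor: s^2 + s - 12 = (s + 4)*(s - 3)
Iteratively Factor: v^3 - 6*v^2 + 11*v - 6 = (v - 2)*(v^2 - 4*v + 3) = (v - 2)*(v - 1)*(v - 3)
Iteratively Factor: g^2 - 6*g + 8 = (g - 4)*(g - 2)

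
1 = 1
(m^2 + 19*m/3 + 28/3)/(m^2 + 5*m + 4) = (m + 7/3)/(m + 1)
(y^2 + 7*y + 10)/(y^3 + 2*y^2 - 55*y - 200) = (y + 2)/(y^2 - 3*y - 40)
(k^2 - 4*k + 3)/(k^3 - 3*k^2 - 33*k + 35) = (k - 3)/(k^2 - 2*k - 35)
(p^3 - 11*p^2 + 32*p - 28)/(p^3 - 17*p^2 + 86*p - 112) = (p - 2)/(p - 8)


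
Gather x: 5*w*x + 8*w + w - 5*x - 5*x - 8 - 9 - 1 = 9*w + x*(5*w - 10) - 18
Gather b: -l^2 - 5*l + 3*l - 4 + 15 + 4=-l^2 - 2*l + 15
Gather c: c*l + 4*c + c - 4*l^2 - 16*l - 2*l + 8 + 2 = c*(l + 5) - 4*l^2 - 18*l + 10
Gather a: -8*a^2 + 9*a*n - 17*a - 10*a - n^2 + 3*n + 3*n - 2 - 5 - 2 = -8*a^2 + a*(9*n - 27) - n^2 + 6*n - 9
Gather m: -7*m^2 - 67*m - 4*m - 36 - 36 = -7*m^2 - 71*m - 72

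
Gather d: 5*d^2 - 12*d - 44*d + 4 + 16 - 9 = 5*d^2 - 56*d + 11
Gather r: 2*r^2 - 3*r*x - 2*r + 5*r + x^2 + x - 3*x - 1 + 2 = 2*r^2 + r*(3 - 3*x) + x^2 - 2*x + 1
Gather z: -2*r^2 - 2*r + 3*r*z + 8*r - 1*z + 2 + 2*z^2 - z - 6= -2*r^2 + 6*r + 2*z^2 + z*(3*r - 2) - 4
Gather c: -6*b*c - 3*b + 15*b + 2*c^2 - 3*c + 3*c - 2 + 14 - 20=-6*b*c + 12*b + 2*c^2 - 8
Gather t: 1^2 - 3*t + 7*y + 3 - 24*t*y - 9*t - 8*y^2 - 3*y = t*(-24*y - 12) - 8*y^2 + 4*y + 4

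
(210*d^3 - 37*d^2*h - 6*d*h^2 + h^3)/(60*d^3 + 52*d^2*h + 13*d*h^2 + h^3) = (35*d^2 - 12*d*h + h^2)/(10*d^2 + 7*d*h + h^2)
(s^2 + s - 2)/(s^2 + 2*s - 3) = (s + 2)/(s + 3)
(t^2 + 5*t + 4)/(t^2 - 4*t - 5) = (t + 4)/(t - 5)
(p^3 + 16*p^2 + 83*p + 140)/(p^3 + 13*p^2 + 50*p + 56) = (p + 5)/(p + 2)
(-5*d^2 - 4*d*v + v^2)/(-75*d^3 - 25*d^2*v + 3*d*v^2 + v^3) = (d + v)/(15*d^2 + 8*d*v + v^2)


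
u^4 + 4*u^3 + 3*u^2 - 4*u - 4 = (u - 1)*(u + 1)*(u + 2)^2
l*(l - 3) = l^2 - 3*l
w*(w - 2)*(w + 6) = w^3 + 4*w^2 - 12*w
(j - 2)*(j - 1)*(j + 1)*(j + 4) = j^4 + 2*j^3 - 9*j^2 - 2*j + 8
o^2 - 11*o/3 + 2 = (o - 3)*(o - 2/3)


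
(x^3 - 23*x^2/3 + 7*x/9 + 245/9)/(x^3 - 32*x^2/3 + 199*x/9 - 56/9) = (3*x^2 - 16*x - 35)/(3*x^2 - 25*x + 8)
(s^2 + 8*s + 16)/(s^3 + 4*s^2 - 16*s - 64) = 1/(s - 4)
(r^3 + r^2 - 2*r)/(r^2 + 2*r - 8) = r*(r^2 + r - 2)/(r^2 + 2*r - 8)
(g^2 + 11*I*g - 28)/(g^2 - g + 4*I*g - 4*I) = (g + 7*I)/(g - 1)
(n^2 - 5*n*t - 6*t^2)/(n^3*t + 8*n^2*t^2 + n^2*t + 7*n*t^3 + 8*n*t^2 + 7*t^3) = (n - 6*t)/(t*(n^2 + 7*n*t + n + 7*t))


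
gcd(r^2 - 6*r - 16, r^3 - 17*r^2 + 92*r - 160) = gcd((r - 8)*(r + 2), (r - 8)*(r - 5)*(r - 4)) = r - 8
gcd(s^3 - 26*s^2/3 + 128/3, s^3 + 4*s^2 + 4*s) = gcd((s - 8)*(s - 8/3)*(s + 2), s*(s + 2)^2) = s + 2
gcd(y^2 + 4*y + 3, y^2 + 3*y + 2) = y + 1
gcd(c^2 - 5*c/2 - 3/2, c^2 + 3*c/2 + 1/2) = c + 1/2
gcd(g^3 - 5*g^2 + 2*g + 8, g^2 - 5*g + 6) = g - 2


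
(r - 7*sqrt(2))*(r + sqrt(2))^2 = r^3 - 5*sqrt(2)*r^2 - 26*r - 14*sqrt(2)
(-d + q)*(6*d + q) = -6*d^2 + 5*d*q + q^2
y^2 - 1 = (y - 1)*(y + 1)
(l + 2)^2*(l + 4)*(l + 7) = l^4 + 15*l^3 + 76*l^2 + 156*l + 112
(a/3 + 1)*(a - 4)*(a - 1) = a^3/3 - 2*a^2/3 - 11*a/3 + 4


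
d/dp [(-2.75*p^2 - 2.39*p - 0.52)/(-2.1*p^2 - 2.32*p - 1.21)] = (1.361*p^2 + 4.471*p + 1.6855)/(4.41*p^4 + 9.744*p^3 + 10.4644*p^2 + 5.6144*p + 1.4641)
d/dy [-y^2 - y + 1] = -2*y - 1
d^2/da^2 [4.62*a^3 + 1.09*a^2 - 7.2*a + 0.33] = 27.72*a + 2.18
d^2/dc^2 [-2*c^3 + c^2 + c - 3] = 2 - 12*c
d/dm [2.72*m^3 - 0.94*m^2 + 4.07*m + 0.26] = 8.16*m^2 - 1.88*m + 4.07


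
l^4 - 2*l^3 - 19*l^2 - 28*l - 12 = (l - 6)*(l + 1)^2*(l + 2)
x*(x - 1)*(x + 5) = x^3 + 4*x^2 - 5*x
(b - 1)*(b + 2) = b^2 + b - 2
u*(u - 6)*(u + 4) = u^3 - 2*u^2 - 24*u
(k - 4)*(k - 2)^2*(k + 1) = k^4 - 7*k^3 + 12*k^2 + 4*k - 16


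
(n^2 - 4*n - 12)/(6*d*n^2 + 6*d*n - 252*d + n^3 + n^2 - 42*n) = (n + 2)/(6*d*n + 42*d + n^2 + 7*n)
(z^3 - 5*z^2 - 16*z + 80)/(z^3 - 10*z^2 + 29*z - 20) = (z + 4)/(z - 1)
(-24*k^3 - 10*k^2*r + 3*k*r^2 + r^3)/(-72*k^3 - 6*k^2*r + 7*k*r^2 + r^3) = (2*k + r)/(6*k + r)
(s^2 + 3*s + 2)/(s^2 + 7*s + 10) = (s + 1)/(s + 5)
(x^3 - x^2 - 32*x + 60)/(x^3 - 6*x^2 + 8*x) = (x^2 + x - 30)/(x*(x - 4))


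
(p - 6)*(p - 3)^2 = p^3 - 12*p^2 + 45*p - 54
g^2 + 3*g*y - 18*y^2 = (g - 3*y)*(g + 6*y)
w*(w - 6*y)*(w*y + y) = w^3*y - 6*w^2*y^2 + w^2*y - 6*w*y^2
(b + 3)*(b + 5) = b^2 + 8*b + 15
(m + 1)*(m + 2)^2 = m^3 + 5*m^2 + 8*m + 4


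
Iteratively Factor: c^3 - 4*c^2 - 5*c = (c + 1)*(c^2 - 5*c) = (c - 5)*(c + 1)*(c)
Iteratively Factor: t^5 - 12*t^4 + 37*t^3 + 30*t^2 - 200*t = (t - 5)*(t^4 - 7*t^3 + 2*t^2 + 40*t) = (t - 5)*(t - 4)*(t^3 - 3*t^2 - 10*t) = (t - 5)^2*(t - 4)*(t^2 + 2*t) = (t - 5)^2*(t - 4)*(t + 2)*(t)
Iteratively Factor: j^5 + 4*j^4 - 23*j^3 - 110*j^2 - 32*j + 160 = (j - 1)*(j^4 + 5*j^3 - 18*j^2 - 128*j - 160) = (j - 1)*(j + 2)*(j^3 + 3*j^2 - 24*j - 80) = (j - 5)*(j - 1)*(j + 2)*(j^2 + 8*j + 16) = (j - 5)*(j - 1)*(j + 2)*(j + 4)*(j + 4)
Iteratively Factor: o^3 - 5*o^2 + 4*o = (o)*(o^2 - 5*o + 4) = o*(o - 1)*(o - 4)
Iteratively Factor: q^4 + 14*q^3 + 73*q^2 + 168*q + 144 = (q + 3)*(q^3 + 11*q^2 + 40*q + 48) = (q + 3)*(q + 4)*(q^2 + 7*q + 12) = (q + 3)^2*(q + 4)*(q + 4)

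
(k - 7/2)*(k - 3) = k^2 - 13*k/2 + 21/2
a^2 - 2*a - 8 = (a - 4)*(a + 2)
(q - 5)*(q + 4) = q^2 - q - 20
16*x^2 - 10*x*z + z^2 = (-8*x + z)*(-2*x + z)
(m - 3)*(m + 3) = m^2 - 9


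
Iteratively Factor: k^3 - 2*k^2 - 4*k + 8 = (k + 2)*(k^2 - 4*k + 4) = (k - 2)*(k + 2)*(k - 2)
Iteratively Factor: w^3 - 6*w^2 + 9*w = (w - 3)*(w^2 - 3*w) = (w - 3)^2*(w)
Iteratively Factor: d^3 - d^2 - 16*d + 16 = (d + 4)*(d^2 - 5*d + 4) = (d - 4)*(d + 4)*(d - 1)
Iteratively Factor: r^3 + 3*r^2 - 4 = (r + 2)*(r^2 + r - 2) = (r + 2)^2*(r - 1)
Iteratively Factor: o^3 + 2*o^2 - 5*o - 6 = (o + 3)*(o^2 - o - 2) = (o + 1)*(o + 3)*(o - 2)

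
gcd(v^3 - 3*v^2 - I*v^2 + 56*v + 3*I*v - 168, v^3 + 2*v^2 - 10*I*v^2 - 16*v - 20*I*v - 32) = v - 8*I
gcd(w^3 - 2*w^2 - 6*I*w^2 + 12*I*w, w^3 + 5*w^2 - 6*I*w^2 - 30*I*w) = w^2 - 6*I*w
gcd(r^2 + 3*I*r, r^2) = r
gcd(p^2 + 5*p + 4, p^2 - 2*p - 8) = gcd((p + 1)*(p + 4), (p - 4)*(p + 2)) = 1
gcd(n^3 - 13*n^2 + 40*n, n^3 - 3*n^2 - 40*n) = n^2 - 8*n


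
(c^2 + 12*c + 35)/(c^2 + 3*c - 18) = (c^2 + 12*c + 35)/(c^2 + 3*c - 18)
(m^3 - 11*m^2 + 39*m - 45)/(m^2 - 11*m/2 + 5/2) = 2*(m^2 - 6*m + 9)/(2*m - 1)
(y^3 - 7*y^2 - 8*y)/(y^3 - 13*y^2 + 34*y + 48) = y/(y - 6)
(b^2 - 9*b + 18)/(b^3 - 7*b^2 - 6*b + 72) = (b - 3)/(b^2 - b - 12)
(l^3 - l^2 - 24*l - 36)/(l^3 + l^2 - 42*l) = (l^2 + 5*l + 6)/(l*(l + 7))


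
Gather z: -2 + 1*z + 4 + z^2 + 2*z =z^2 + 3*z + 2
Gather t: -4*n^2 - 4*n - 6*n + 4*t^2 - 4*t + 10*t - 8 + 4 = -4*n^2 - 10*n + 4*t^2 + 6*t - 4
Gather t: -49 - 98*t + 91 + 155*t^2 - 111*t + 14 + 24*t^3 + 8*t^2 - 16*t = 24*t^3 + 163*t^2 - 225*t + 56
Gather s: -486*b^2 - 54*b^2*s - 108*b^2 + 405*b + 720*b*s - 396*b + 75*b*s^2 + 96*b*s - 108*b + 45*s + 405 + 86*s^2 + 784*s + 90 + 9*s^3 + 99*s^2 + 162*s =-594*b^2 - 99*b + 9*s^3 + s^2*(75*b + 185) + s*(-54*b^2 + 816*b + 991) + 495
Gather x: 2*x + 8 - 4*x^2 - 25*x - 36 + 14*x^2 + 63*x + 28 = 10*x^2 + 40*x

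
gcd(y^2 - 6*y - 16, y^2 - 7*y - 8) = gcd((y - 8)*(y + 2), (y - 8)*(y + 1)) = y - 8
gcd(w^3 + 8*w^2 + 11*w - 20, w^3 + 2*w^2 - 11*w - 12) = w + 4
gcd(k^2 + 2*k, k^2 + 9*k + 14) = k + 2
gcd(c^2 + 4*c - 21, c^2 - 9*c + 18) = c - 3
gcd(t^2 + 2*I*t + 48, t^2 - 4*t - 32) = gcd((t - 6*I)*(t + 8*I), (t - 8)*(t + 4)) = 1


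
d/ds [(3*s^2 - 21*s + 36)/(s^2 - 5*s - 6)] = 6*(s^2 - 18*s + 51)/(s^4 - 10*s^3 + 13*s^2 + 60*s + 36)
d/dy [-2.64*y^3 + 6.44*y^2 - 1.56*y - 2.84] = -7.92*y^2 + 12.88*y - 1.56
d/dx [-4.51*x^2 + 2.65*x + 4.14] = 2.65 - 9.02*x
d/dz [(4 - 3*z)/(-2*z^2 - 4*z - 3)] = (-6*z^2 + 16*z + 25)/(4*z^4 + 16*z^3 + 28*z^2 + 24*z + 9)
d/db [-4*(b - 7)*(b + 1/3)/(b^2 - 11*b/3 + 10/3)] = 4*(-27*b^2 - 102*b + 277)/(9*b^4 - 66*b^3 + 181*b^2 - 220*b + 100)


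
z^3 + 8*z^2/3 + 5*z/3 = z*(z + 1)*(z + 5/3)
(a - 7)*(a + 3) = a^2 - 4*a - 21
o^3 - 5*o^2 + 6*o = o*(o - 3)*(o - 2)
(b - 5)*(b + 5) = b^2 - 25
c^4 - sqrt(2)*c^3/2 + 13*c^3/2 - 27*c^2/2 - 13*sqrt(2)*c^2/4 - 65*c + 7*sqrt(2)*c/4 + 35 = (c - 1/2)*(c + 7)*(c - 5*sqrt(2)/2)*(c + 2*sqrt(2))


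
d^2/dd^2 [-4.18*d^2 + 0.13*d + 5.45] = -8.36000000000000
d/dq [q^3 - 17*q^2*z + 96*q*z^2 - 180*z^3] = 3*q^2 - 34*q*z + 96*z^2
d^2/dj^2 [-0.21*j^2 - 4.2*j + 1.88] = -0.420000000000000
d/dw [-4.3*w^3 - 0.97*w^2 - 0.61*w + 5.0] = -12.9*w^2 - 1.94*w - 0.61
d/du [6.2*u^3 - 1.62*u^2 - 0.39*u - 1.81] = 18.6*u^2 - 3.24*u - 0.39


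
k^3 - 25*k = k*(k - 5)*(k + 5)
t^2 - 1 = (t - 1)*(t + 1)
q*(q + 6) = q^2 + 6*q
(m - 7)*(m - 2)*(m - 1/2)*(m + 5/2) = m^4 - 7*m^3 - 21*m^2/4 + 157*m/4 - 35/2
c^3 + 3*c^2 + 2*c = c*(c + 1)*(c + 2)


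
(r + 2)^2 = r^2 + 4*r + 4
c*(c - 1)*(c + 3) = c^3 + 2*c^2 - 3*c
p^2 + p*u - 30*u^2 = (p - 5*u)*(p + 6*u)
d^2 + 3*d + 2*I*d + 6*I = (d + 3)*(d + 2*I)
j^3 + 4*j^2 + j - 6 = (j - 1)*(j + 2)*(j + 3)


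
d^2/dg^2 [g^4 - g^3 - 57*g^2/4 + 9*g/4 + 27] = 12*g^2 - 6*g - 57/2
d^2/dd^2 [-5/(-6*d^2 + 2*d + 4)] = 5*(9*d^2 - 3*d - (6*d - 1)^2 - 6)/(-3*d^2 + d + 2)^3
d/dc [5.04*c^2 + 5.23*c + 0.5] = 10.08*c + 5.23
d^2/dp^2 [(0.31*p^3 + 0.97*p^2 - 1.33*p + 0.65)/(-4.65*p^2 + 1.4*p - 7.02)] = (1.4210854715202e-14*p^5 - 5.6843418860808e-14*p^4 + 63.9099100000001*p^3 + 123.93459*p^2 - 326.763684*p - 29.573596)/(100.544625*p^6 - 90.8145*p^5 + 482.71185*p^4 - 276.9452*p^3 + 728.73918*p^2 - 206.97768*p + 345.948408)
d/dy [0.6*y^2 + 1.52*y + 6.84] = 1.2*y + 1.52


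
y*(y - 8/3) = y^2 - 8*y/3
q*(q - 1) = q^2 - q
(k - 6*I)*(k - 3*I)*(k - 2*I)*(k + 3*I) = k^4 - 8*I*k^3 - 3*k^2 - 72*I*k - 108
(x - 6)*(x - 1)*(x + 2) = x^3 - 5*x^2 - 8*x + 12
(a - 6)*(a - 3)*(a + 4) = a^3 - 5*a^2 - 18*a + 72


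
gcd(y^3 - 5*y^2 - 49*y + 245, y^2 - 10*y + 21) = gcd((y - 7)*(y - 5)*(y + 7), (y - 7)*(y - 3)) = y - 7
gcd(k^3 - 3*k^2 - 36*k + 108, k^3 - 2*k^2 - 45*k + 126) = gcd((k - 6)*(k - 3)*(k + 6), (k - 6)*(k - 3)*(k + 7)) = k^2 - 9*k + 18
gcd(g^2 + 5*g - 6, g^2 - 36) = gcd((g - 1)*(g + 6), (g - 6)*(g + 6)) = g + 6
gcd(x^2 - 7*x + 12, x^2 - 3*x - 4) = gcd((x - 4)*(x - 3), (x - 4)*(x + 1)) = x - 4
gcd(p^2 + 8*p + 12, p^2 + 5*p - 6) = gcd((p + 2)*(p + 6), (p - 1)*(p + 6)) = p + 6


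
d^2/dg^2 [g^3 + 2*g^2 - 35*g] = 6*g + 4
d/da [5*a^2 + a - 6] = 10*a + 1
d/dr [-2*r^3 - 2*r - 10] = -6*r^2 - 2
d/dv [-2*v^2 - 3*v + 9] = -4*v - 3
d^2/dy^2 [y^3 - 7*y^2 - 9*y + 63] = 6*y - 14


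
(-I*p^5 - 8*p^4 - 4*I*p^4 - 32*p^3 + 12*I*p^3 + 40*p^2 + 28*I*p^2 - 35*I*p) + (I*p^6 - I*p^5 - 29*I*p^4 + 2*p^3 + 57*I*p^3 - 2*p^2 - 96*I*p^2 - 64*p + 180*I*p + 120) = I*p^6 - 2*I*p^5 - 8*p^4 - 33*I*p^4 - 30*p^3 + 69*I*p^3 + 38*p^2 - 68*I*p^2 - 64*p + 145*I*p + 120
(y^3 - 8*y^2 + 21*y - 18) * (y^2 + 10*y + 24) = y^5 + 2*y^4 - 35*y^3 + 324*y - 432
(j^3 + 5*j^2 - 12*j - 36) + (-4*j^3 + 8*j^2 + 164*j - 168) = -3*j^3 + 13*j^2 + 152*j - 204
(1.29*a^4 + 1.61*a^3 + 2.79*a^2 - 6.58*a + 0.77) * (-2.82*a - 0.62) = -3.6378*a^5 - 5.34*a^4 - 8.866*a^3 + 16.8258*a^2 + 1.9082*a - 0.4774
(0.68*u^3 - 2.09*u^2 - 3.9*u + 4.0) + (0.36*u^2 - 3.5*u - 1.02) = 0.68*u^3 - 1.73*u^2 - 7.4*u + 2.98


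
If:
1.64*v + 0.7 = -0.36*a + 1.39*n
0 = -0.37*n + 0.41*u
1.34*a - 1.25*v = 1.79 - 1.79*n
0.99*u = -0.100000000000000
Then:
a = 0.83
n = -0.11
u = -0.10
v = -0.70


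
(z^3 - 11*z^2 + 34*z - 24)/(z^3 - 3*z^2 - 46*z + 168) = (z - 1)/(z + 7)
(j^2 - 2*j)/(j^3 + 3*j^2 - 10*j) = 1/(j + 5)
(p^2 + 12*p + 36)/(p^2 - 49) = (p^2 + 12*p + 36)/(p^2 - 49)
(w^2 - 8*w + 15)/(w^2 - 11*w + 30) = (w - 3)/(w - 6)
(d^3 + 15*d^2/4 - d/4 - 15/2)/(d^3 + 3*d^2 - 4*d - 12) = (d - 5/4)/(d - 2)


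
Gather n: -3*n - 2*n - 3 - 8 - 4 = -5*n - 15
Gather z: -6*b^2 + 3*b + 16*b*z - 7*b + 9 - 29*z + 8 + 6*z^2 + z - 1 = -6*b^2 - 4*b + 6*z^2 + z*(16*b - 28) + 16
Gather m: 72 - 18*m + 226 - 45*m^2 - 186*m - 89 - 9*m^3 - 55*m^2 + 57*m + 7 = -9*m^3 - 100*m^2 - 147*m + 216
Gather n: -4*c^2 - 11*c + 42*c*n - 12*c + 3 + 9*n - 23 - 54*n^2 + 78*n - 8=-4*c^2 - 23*c - 54*n^2 + n*(42*c + 87) - 28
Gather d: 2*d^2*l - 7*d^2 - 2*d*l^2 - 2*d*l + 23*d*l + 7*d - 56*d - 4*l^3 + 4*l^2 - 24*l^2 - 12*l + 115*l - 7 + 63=d^2*(2*l - 7) + d*(-2*l^2 + 21*l - 49) - 4*l^3 - 20*l^2 + 103*l + 56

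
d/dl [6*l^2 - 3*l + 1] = 12*l - 3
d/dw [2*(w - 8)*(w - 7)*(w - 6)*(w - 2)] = 8*w^3 - 138*w^2 + 752*w - 1256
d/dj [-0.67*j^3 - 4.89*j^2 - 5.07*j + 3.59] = -2.01*j^2 - 9.78*j - 5.07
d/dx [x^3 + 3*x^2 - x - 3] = 3*x^2 + 6*x - 1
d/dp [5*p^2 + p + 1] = 10*p + 1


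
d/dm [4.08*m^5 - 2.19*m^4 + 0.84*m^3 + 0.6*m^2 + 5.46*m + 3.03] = 20.4*m^4 - 8.76*m^3 + 2.52*m^2 + 1.2*m + 5.46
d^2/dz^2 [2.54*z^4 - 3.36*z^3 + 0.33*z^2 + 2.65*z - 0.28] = 30.48*z^2 - 20.16*z + 0.66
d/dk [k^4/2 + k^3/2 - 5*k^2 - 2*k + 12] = 2*k^3 + 3*k^2/2 - 10*k - 2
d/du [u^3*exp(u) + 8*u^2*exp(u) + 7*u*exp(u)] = (u^3 + 11*u^2 + 23*u + 7)*exp(u)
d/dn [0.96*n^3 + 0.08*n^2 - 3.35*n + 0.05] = 2.88*n^2 + 0.16*n - 3.35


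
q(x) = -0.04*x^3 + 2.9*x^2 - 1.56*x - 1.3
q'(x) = -0.12*x^2 + 5.8*x - 1.56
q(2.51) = 12.42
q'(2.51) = 12.24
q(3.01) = 19.19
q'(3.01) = 14.81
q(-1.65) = 9.35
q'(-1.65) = -11.46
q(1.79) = 4.97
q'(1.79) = 8.44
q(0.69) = -1.01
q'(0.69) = 2.38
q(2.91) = 17.73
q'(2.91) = 14.30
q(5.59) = 73.61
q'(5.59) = 27.11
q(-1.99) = 13.60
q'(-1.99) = -13.58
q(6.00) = 85.10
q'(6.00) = 28.92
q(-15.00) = 809.60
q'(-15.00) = -115.56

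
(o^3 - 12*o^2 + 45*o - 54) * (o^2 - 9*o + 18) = o^5 - 21*o^4 + 171*o^3 - 675*o^2 + 1296*o - 972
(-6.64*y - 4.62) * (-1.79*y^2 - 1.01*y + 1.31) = 11.8856*y^3 + 14.9762*y^2 - 4.0322*y - 6.0522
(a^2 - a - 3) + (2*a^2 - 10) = 3*a^2 - a - 13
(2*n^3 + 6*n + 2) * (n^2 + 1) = 2*n^5 + 8*n^3 + 2*n^2 + 6*n + 2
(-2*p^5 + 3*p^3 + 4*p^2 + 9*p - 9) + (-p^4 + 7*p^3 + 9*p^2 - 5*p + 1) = -2*p^5 - p^4 + 10*p^3 + 13*p^2 + 4*p - 8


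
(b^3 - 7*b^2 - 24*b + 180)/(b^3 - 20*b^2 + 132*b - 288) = (b + 5)/(b - 8)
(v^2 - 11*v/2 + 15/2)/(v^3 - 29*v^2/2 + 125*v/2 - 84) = (2*v - 5)/(2*v^2 - 23*v + 56)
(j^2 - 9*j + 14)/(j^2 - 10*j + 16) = (j - 7)/(j - 8)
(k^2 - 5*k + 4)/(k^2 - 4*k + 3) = (k - 4)/(k - 3)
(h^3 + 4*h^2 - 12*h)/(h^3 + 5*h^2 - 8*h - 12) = h/(h + 1)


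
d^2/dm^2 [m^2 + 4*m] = 2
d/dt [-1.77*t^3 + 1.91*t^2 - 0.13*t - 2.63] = -5.31*t^2 + 3.82*t - 0.13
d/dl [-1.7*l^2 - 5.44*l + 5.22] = -3.4*l - 5.44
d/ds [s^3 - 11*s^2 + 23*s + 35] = 3*s^2 - 22*s + 23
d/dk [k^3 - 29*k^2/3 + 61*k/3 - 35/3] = 3*k^2 - 58*k/3 + 61/3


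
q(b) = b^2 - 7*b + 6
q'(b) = 2*b - 7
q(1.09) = -0.44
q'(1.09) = -4.82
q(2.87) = -5.85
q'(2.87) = -1.26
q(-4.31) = 54.75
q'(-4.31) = -15.62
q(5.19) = -3.39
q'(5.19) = 3.38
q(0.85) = 0.77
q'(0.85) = -5.30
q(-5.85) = 81.17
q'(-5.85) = -18.70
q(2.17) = -4.48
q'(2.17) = -2.66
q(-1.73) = 21.10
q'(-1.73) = -10.46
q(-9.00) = 150.00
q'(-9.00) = -25.00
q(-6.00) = 84.00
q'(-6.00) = -19.00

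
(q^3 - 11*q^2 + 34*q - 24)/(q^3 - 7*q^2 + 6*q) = (q - 4)/q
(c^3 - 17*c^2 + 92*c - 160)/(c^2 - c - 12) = (c^2 - 13*c + 40)/(c + 3)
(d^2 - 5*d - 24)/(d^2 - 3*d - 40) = (d + 3)/(d + 5)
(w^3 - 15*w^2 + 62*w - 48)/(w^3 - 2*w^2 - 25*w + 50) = (w^3 - 15*w^2 + 62*w - 48)/(w^3 - 2*w^2 - 25*w + 50)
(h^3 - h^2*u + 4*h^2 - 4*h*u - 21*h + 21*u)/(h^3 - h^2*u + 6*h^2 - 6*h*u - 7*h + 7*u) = (h - 3)/(h - 1)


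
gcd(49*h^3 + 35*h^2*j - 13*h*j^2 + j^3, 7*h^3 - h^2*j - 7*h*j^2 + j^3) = 7*h^2 + 6*h*j - j^2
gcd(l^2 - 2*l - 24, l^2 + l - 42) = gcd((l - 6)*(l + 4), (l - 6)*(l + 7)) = l - 6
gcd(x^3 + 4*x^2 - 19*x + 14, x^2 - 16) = 1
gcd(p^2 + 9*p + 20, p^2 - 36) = 1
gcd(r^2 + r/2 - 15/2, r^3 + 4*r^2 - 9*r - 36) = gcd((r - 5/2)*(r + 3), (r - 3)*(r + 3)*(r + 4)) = r + 3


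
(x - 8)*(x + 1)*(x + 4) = x^3 - 3*x^2 - 36*x - 32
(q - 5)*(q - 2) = q^2 - 7*q + 10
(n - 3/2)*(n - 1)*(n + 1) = n^3 - 3*n^2/2 - n + 3/2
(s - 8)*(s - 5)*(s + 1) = s^3 - 12*s^2 + 27*s + 40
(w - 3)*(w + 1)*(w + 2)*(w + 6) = w^4 + 6*w^3 - 7*w^2 - 48*w - 36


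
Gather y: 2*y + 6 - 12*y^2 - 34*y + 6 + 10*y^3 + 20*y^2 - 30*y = 10*y^3 + 8*y^2 - 62*y + 12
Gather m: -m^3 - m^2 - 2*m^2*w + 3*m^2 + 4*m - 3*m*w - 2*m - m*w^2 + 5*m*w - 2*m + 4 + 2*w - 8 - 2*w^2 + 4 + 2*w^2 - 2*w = -m^3 + m^2*(2 - 2*w) + m*(-w^2 + 2*w)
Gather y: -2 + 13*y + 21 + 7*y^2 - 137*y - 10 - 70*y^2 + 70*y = -63*y^2 - 54*y + 9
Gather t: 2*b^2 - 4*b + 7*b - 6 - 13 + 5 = 2*b^2 + 3*b - 14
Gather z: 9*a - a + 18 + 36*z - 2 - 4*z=8*a + 32*z + 16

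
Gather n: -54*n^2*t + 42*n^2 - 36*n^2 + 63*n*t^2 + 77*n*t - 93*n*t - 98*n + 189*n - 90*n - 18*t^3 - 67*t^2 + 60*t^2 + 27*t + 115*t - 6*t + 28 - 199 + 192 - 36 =n^2*(6 - 54*t) + n*(63*t^2 - 16*t + 1) - 18*t^3 - 7*t^2 + 136*t - 15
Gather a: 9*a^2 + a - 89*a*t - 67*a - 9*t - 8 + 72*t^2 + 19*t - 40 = 9*a^2 + a*(-89*t - 66) + 72*t^2 + 10*t - 48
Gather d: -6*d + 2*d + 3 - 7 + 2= -4*d - 2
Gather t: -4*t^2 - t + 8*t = -4*t^2 + 7*t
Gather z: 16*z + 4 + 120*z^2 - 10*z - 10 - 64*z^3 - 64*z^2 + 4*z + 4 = -64*z^3 + 56*z^2 + 10*z - 2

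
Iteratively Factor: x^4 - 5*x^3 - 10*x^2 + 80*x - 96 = (x - 3)*(x^3 - 2*x^2 - 16*x + 32) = (x - 3)*(x - 2)*(x^2 - 16) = (x - 4)*(x - 3)*(x - 2)*(x + 4)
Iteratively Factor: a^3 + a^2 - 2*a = (a)*(a^2 + a - 2) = a*(a + 2)*(a - 1)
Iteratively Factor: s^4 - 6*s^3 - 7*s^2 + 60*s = (s - 5)*(s^3 - s^2 - 12*s) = (s - 5)*(s - 4)*(s^2 + 3*s) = (s - 5)*(s - 4)*(s + 3)*(s)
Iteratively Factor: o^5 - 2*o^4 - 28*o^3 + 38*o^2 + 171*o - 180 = (o + 3)*(o^4 - 5*o^3 - 13*o^2 + 77*o - 60) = (o + 3)*(o + 4)*(o^3 - 9*o^2 + 23*o - 15) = (o - 5)*(o + 3)*(o + 4)*(o^2 - 4*o + 3) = (o - 5)*(o - 3)*(o + 3)*(o + 4)*(o - 1)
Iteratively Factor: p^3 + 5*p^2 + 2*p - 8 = (p + 2)*(p^2 + 3*p - 4) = (p + 2)*(p + 4)*(p - 1)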